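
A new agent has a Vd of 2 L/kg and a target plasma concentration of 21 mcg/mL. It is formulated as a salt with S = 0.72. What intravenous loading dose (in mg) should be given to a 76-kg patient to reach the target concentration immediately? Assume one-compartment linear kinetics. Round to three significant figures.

4430 mg

Vd = 2 L/kg × 76 kg = 152.0 L
The loading dose fills Vd to the target concentration.
LD = Vd × C / S = 152.0 × 21.00 / 0.72 = 4433 mg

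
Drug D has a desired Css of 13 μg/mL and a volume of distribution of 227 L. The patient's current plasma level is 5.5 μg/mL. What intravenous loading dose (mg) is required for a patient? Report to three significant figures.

1700 mg

Concentration deficit ΔC = 13 − 5.5 = 7.500 mg/L
LD = Vd × ΔC = 227.0 × 7.500 = 1703 mg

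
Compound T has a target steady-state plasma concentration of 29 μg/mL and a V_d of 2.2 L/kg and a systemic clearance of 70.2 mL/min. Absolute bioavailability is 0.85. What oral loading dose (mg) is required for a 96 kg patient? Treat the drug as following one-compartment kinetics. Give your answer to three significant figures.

7210 mg

Total Vd = 2.2 × 96 = 211.2 L
LD = Vd × C / F = 211.2 × 29.00 / 0.85 = 7206 mg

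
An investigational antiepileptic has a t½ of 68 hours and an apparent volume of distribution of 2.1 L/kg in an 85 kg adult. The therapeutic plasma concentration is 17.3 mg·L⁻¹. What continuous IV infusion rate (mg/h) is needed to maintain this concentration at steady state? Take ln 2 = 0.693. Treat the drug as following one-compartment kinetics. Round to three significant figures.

Total Vd = 2.1 × 85 = 178.5 L
CL = ln 2 · Vd / t½ = 0.693 × 178.5 / 68 = 1.819 L/h
Infusion rate = CL × Css = 1.819 × 17.3 = 31.47 mg/h

31.5 mg/h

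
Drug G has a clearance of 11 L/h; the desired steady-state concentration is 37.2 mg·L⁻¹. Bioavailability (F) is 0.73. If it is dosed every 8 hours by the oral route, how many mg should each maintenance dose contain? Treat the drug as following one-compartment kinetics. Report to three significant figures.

4480 mg

At steady state, dose per interval replaces the amount cleared in that interval: F·D/τ = CL·Css.
D = CL × Css × τ / F = 11.00 × 37.2 × 8 / 0.73 = 4484 mg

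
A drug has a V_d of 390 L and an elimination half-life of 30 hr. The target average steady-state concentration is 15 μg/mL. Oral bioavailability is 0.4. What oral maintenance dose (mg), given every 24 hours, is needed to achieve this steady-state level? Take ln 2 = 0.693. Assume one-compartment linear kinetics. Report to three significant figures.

k = 0.693/30 = 0.02310 h⁻¹, so CL = k·Vd = 0.02310 × 390.0 = 9.009 L/h
D = CL × Css × τ / F = 9.009 × 15 × 24 / 0.4 = 8108 mg

8110 mg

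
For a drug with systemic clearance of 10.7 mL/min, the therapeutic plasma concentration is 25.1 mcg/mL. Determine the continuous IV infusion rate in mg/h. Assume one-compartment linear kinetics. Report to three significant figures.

16.1 mg/h

Convert clearance: 10.7 mL/min × 60 min/h ÷ 1000 mL/L = 0.6420 L/h
At steady state, infusion rate equals elimination rate: rate in = CL × Css.
R₀ = 0.6420 × 25.1 = 16.11 mg/h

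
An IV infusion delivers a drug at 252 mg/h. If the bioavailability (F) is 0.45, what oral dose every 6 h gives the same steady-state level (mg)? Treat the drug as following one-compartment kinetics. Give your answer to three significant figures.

3360 mg

To maintain the same Css, the systemic dosing rate must be unchanged: F·D/τ = infusion rate.
D = rate × τ / F = 252 × 6 / 0.45 = 3360 mg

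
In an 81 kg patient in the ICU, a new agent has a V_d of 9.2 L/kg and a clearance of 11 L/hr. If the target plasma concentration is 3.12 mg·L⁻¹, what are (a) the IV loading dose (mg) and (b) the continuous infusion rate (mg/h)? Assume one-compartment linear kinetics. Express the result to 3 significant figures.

(a) 2330 mg; (b) 34.3 mg/h

Vd(total) = 81 kg × 9.2 L/kg = 745.2 L
LD = Vd · C_target = 745.2 × 3.12 = 2325 mg
Infusion rate = 11.00 L/h × 3.12 mg/L = 34.32 mg/h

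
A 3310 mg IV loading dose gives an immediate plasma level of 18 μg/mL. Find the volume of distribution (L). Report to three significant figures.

Immediately after an IV bolus, C₀ = Dose / Vd, so Vd = Dose / C₀.
Vd = 3310 / 18 = 183.9 L

184 L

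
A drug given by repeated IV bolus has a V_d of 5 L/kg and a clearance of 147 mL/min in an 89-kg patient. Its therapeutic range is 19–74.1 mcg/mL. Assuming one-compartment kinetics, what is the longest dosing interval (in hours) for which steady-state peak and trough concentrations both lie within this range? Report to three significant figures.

Vd(total) = 89 kg × 5 L/kg = 445.0 L
CL = 147 mL/min = 147 × 0.06 = 8.820 L/h
k = CL / Vd = 8.820 / 445.0 = 0.01982 h⁻¹
Between IV bolus doses, concentration decays as C = C₀·e^(−kτ), so C_peak/C_trough = e^(kτ).
τ_max = ln(C_peak/C_trough) / k = ln(74.1/19) / 0.01982 = 1.361 / 0.01982 = 68.67 h

68.7 h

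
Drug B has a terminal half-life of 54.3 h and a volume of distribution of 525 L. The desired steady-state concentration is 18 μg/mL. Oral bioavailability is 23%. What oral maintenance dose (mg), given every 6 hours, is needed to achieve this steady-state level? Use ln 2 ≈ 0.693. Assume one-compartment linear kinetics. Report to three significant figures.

3150 mg

k = 0.693/54.3 = 0.01276 h⁻¹, so CL = k·Vd = 0.01276 × 525.0 = 6.699 L/h
D = CL × Css × τ / F = 6.699 × 18 × 6 / 0.23 = 3146 mg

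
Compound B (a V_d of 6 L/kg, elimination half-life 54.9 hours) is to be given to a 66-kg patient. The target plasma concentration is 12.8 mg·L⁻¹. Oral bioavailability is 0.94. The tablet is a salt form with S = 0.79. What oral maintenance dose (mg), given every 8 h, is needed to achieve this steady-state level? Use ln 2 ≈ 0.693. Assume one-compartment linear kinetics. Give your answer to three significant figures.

689 mg

Vd(total) = 66 kg × 6 L/kg = 396.0 L
CL = ln 2 · Vd / t½ = 0.693 × 396.0 / 54.9 = 4.999 L/h
D = CL × Css × τ / F / S = 4.999 × 12.8 × 8 / 0.94 / 0.79 = 689.3 mg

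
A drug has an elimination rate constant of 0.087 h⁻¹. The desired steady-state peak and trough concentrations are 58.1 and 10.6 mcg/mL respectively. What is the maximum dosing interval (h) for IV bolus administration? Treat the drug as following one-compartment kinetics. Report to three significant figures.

19.6 h

Between IV bolus doses, concentration decays as C = C₀·e^(−kτ), so C_peak/C_trough = e^(kτ).
τ_max = ln(C_peak/C_trough) / k = ln(58.1/10.6) / 0.08700 = 1.701 / 0.08700 = 19.55 h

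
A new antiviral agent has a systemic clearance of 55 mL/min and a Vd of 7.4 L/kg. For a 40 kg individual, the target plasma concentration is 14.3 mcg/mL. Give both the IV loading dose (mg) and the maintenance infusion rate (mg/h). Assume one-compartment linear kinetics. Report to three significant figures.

Vd = 7.4 L/kg × 40 kg = 296.0 L
LD = Vd · C_target = 296.0 × 14.3 = 4233 mg
CL = 55 mL/min = 55 × 0.06 = 3.300 L/h
Maintenance infusion rate = CL × Css = 3.300 × 14.3 = 47.19 mg/h

(a) 4230 mg; (b) 47.2 mg/h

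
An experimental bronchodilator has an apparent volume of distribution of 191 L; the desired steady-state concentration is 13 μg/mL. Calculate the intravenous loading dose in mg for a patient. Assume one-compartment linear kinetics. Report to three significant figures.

2480 mg

The loading dose fills Vd to the target concentration.
LD = Vd × C = 191.0 × 13.00 = 2483 mg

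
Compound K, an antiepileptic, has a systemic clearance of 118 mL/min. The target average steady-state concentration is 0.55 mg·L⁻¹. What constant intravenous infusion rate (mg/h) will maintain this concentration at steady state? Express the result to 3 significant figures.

3.89 mg/h

CL = 118 mL/min × 60/1000 = 7.080 L/h
R₀ = 7.080 × 0.55 = 3.894 mg/h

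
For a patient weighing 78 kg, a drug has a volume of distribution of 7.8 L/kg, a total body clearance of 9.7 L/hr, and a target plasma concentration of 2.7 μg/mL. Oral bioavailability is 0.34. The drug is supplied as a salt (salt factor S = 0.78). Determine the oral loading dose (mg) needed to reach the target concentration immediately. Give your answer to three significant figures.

6190 mg

Vd = 7.8 L/kg × 78 kg = 608.4 L
LD = Vd × C / F / S = 608.4 × 2.700 / 0.34 / 0.78 = 6194 mg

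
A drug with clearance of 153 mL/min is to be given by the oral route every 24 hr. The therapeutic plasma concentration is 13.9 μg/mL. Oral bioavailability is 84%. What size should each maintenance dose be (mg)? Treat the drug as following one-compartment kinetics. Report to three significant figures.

Convert clearance: 153 mL/min × 60 min/h ÷ 1000 mL/L = 9.180 L/h
D = CL × Css × τ / F = 9.180 × 13.9 × 24 / 0.84 = 3646 mg

3650 mg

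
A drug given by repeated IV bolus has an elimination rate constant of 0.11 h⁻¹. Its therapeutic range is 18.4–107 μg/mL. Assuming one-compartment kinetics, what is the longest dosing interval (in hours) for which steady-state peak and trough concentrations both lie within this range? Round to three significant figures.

Between IV bolus doses, concentration decays as C = C₀·e^(−kτ), so C_peak/C_trough = e^(kτ).
τ_max = ln(C_peak/C_trough) / k = ln(107/18.4) / 0.1100 = 1.760 / 0.1100 = 16.00 h

16.0 h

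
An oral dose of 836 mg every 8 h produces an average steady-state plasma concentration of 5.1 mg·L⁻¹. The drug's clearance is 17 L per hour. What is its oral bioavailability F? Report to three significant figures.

F·D/τ = CL·Css at steady state → F = CL·Css·τ / D.
F = 17 × 5.1 × 8 / 836 = 0.830

0.830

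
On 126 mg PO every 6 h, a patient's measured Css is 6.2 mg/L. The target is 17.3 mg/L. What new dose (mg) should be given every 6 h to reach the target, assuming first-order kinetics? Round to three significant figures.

352 mg

With linear kinetics, Css is proportional to dose rate (D/τ) at fixed clearance.
D₂ = D₁ × (Css,target / Css,current) = 126 × 17.3/6.2 = 351.6 mg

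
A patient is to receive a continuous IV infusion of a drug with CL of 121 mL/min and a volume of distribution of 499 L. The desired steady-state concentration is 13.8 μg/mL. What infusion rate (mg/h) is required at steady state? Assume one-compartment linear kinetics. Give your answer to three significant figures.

CL = 121 mL/min = 121 × 0.06 = 7.260 L/h
R₀ = 7.260 × 13.8 = 100.2 mg/h

100 mg/h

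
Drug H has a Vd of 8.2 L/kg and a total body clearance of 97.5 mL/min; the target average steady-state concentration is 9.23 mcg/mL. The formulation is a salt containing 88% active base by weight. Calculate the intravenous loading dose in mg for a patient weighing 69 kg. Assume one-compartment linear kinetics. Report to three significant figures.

Vd = 8.2 L/kg × 69 kg = 565.8 L
LD = Vd × C / S = 565.8 × 9.230 / 0.88 = 5934 mg

5930 mg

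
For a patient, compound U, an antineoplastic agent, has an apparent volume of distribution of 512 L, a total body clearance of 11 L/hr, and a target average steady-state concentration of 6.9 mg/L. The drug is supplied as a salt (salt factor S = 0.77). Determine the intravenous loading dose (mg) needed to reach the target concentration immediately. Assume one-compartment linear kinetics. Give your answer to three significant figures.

LD is governed by Vd — clearance does not enter the loading-dose calculation.
LD = Vd × C / S = 512.0 × 6.900 / 0.77 = 4588 mg

4590 mg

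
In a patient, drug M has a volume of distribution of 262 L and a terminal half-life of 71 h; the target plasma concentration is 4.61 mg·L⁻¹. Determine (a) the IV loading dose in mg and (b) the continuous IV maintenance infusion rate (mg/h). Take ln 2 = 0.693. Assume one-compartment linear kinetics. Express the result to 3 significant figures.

(a) 1210 mg; (b) 11.8 mg/h

LD = Vd × C = 262.0 × 4.61 = 1208 mg
CL = 0.693 × Vd / t½ = 0.693 × 262.0 / 71 = 2.557 L/h
Infusion rate = CL × Css = 2.557 × 4.61 = 11.79 mg/h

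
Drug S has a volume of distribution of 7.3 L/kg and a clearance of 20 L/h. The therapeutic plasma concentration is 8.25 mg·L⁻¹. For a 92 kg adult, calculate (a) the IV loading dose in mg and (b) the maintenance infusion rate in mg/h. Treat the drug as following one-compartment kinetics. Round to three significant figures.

Vd(total) = 92 kg × 7.3 L/kg = 671.6 L
Loading: fill Vd to C_target → 671.6 L × 8.25 mg/L = 5541 mg
Maintenance infusion rate = CL × Css = 20.00 × 8.25 = 165.0 mg/h

(a) 5540 mg; (b) 165 mg/h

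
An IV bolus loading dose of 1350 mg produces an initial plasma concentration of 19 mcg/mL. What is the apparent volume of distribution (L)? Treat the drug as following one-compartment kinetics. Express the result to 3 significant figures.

71.1 L

Immediately after an IV bolus, C₀ = Dose / Vd, so Vd = Dose / C₀.
Vd = 1350 / 19 = 71.05 L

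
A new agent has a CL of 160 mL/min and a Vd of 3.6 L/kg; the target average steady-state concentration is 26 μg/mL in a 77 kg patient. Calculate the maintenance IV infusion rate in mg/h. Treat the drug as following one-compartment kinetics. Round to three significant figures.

250 mg/h

CL = 160 mL/min = 160 × 0.06 = 9.600 L/h
R₀ = 9.600 × 26 = 249.6 mg/h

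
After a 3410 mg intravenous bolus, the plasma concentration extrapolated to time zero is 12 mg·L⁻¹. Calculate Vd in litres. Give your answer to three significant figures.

Immediately after an IV bolus, C₀ = Dose / Vd, so Vd = Dose / C₀.
Vd = 3410 / 12 = 284.2 L

284 L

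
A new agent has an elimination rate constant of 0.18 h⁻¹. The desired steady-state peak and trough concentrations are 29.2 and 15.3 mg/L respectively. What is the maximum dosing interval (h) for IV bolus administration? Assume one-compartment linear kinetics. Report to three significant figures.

3.59 h

Between IV bolus doses, concentration decays as C = C₀·e^(−kτ), so C_peak/C_trough = e^(kτ).
τ_max = ln(C_peak/C_trough) / k = ln(29.2/15.3) / 0.1800 = 0.6463 / 0.1800 = 3.591 h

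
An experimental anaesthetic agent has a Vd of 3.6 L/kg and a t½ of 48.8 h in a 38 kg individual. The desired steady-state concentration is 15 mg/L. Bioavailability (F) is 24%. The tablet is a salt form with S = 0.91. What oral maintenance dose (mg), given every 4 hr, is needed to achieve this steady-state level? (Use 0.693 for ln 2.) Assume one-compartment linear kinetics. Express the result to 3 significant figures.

534 mg

Vd(total) = 38 kg × 3.6 L/kg = 136.8 L
CL = 0.693 × Vd / t½ = 0.693 × 136.8 / 48.8 = 1.943 L/h
D = CL × Css × τ / F / S = 1.943 × 15 × 4 / 0.24 / 0.91 = 533.8 mg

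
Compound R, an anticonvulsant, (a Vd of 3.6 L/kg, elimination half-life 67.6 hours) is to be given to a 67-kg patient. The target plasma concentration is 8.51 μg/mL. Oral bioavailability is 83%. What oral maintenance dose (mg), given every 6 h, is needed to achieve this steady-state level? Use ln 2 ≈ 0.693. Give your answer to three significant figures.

152 mg

Vd = 3.6 L/kg × 67 kg = 241.2 L
CL = ln 2 · Vd / t½ = 0.693 × 241.2 / 67.6 = 2.473 L/h
D = CL × Css × τ / F = 2.473 × 8.51 × 6 / 0.83 = 152.1 mg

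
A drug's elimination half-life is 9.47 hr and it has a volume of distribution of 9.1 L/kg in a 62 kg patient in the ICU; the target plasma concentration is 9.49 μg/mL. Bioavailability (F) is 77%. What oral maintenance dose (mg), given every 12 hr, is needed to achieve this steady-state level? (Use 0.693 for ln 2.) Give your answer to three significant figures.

Vd(total) = 62 kg × 9.1 L/kg = 564.2 L
k = 0.693/9.47 = 0.07318 h⁻¹, so CL = k·Vd = 0.07318 × 564.2 = 41.29 L/h
D = CL × Css × τ / F = 41.29 × 9.49 × 12 / 0.77 = 6107 mg

6110 mg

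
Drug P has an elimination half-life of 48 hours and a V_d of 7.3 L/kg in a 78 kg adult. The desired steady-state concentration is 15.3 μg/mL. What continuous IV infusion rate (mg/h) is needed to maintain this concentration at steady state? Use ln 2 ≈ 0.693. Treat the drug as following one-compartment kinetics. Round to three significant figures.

126 mg/h

Vd = 7.3 L/kg × 78 kg = 569.4 L
CL = ln 2 · Vd / t½ = 0.693 × 569.4 / 48 = 8.221 L/h
Infusion rate = CL × Css = 8.221 × 15.3 = 125.8 mg/h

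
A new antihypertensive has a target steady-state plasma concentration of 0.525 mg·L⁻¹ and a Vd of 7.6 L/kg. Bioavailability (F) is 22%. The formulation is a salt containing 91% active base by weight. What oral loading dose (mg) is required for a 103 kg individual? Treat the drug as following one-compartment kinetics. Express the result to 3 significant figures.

Vd = 7.6 L/kg × 103 kg = 782.8 L
LD = Vd × C / F / S = 782.8 × 0.5250 / 0.22 / 0.91 = 2053 mg

2050 mg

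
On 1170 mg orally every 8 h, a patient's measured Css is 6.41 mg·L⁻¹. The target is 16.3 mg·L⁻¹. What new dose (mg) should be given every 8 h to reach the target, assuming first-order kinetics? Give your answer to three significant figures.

With linear kinetics, Css is proportional to dose rate (D/τ) at fixed clearance.
D₂ = D₁ × (Css,target / Css,current) = 1170 × 16.3/6.41 = 2975 mg

2980 mg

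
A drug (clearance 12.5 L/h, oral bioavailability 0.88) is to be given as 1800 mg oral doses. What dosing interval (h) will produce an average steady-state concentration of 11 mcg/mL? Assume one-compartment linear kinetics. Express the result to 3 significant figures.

F·D/τ = CL·Css → τ = F·D / (CL·Css).
τ = 0.88 × 1800 / (12.5 × 11) = 11.52 h

11.5 h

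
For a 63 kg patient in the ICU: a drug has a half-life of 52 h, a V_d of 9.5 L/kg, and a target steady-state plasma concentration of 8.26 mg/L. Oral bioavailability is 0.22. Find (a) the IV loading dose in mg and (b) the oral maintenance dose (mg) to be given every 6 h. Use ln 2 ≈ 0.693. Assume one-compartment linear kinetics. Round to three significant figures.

(a) 4940 mg; (b) 1800 mg

Vd(total) = 63 kg × 9.5 L/kg = 598.5 L
LD = Vd × C = 598.5 × 8.26 = 4944 mg
CL = 0.693 × Vd / t½ = 0.693 × 598.5 / 52 = 7.976 L/h
D = CL × Css × τ / F = 7.976 × 8.26 × 6 / 0.22 = 1797 mg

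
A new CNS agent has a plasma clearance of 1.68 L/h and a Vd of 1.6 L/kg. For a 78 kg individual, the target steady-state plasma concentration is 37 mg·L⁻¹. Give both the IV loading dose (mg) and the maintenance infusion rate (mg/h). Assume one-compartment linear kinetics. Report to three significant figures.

(a) 4620 mg; (b) 62.2 mg/h

Vd = 1.6 L/kg × 78 kg = 124.8 L
Loading dose = Vd × C = 124.8 × 37 = 4618 mg
Maintenance: replace elimination → rate = CL × Css = 1.680 × 37 = 62.16 mg/h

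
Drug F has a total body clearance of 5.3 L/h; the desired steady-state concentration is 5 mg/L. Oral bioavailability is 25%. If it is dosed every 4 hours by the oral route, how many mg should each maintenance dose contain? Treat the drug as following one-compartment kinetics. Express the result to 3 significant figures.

424 mg

At steady state, dose per interval replaces the amount cleared in that interval: F·D/τ = CL·Css.
D = CL × Css × τ / F = 5.300 × 5 × 4 / 0.25 = 424.0 mg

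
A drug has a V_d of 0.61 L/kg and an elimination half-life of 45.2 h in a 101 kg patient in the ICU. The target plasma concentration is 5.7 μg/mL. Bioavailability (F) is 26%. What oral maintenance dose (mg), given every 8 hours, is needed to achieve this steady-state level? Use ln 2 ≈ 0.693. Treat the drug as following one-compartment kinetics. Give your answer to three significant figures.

Total Vd = 0.61 × 101 = 61.61 L
k = 0.693/45.2 = 0.01533 h⁻¹, so CL = k·Vd = 0.01533 × 61.61 = 0.9445 L/h
D = CL × Css × τ / F = 0.9445 × 5.7 × 8 / 0.26 = 165.7 mg

166 mg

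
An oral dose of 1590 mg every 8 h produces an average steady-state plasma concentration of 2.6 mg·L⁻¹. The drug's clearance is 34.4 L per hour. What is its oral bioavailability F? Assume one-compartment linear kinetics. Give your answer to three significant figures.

F·D/τ = CL·Css at steady state → F = CL·Css·τ / D.
F = 34.4 × 2.6 × 8 / 1590 = 0.450

0.450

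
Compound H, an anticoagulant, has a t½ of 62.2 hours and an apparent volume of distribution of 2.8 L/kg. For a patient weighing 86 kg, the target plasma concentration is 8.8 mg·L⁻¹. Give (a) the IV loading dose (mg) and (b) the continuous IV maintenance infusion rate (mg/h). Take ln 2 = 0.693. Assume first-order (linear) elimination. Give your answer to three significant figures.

(a) 2120 mg; (b) 23.6 mg/h

Vd = 2.8 L/kg × 86 kg = 240.8 L
LD = Vd × C = 240.8 × 8.8 = 2119 mg
CL = 0.693 × Vd / t½ = 0.693 × 240.8 / 62.2 = 2.683 L/h
Infusion rate = CL × Css = 2.683 × 8.8 = 23.61 mg/h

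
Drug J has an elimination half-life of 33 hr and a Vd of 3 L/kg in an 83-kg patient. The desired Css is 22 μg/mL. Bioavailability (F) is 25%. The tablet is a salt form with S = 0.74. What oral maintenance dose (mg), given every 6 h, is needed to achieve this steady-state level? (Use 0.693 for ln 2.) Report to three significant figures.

Total Vd = 3 × 83 = 249.0 L
CL = ln 2 · Vd / t½ = 0.693 × 249.0 / 33 = 5.229 L/h
D = CL × Css × τ / F / S = 5.229 × 22 × 6 / 0.25 / 0.74 = 3731 mg

3730 mg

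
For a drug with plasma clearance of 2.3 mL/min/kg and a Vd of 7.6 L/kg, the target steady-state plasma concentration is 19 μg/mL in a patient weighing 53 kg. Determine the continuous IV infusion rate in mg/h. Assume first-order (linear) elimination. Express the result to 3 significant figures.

139 mg/h

CL = 2.3 mL/min/kg × 53 kg = 121.9 mL/min = 121.9 × 60/1000 = 7.314 L/h
Vd does not affect the maintenance rate; only clearance governs steady-state input.
R₀ = 7.314 × 19 = 139.0 mg/h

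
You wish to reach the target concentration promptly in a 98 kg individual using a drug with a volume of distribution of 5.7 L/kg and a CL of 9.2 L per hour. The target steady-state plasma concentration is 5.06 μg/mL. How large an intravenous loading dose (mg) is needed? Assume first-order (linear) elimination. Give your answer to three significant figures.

Vd = 5.7 L/kg × 98 kg = 558.6 L
LD = Vd × C = 558.6 × 5.060 = 2827 mg

2830 mg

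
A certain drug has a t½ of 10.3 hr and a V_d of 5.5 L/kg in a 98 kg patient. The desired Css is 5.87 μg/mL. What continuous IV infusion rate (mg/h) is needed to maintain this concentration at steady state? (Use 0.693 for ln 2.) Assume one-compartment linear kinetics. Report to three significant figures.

Total Vd = 5.5 × 98 = 539.0 L
k = 0.693/10.3 = 0.06728 h⁻¹, so CL = k·Vd = 0.06728 × 539.0 = 36.26 L/h
Infusion rate = CL × Css = 36.26 × 5.87 = 212.8 mg/h

213 mg/h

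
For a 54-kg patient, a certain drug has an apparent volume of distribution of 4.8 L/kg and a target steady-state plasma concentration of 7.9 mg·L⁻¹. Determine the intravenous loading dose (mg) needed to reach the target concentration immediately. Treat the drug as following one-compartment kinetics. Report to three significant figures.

2050 mg

Total Vd = 4.8 × 54 = 259.2 L
LD = Vd × C = 259.2 × 7.900 = 2048 mg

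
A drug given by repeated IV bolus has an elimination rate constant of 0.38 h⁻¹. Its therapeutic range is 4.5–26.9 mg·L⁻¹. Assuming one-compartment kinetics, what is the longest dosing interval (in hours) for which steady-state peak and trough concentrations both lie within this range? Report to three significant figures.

Between IV bolus doses, concentration decays as C = C₀·e^(−kτ), so C_peak/C_trough = e^(kτ).
τ_max = ln(C_peak/C_trough) / k = ln(26.9/4.5) / 0.3800 = 1.788 / 0.3800 = 4.705 h

4.71 h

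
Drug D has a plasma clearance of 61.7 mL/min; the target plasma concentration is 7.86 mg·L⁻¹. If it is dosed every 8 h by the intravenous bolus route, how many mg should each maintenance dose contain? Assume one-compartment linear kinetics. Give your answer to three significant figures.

233 mg

CL = 61.7 mL/min = 61.7 × 0.06 = 3.702 L/h
D = CL × Css × τ = 3.702 × 7.86 × 8 = 232.8 mg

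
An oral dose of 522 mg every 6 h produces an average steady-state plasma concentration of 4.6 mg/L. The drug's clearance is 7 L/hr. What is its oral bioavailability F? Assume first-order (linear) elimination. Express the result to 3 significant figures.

F·D/τ = CL·Css at steady state → F = CL·Css·τ / D.
F = 7 × 4.6 × 6 / 522 = 0.370

0.370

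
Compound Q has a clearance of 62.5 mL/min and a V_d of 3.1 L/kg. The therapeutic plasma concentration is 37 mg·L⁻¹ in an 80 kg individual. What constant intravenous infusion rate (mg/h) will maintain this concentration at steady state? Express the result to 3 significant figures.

139 mg/h

Convert clearance: 62.5 mL/min × 60 min/h ÷ 1000 mL/L = 3.750 L/h
Rate = CL × Css = 3.750 × 37 = 138.8 mg/h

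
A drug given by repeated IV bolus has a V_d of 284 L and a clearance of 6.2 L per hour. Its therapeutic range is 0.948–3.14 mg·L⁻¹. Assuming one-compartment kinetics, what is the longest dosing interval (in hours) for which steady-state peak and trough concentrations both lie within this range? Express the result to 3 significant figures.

k = CL / Vd = 6.200 / 284.0 = 0.02183 h⁻¹
Between IV bolus doses, concentration decays as C = C₀·e^(−kτ), so C_peak/C_trough = e^(kτ).
τ_max = ln(C_peak/C_trough) / k = ln(3.14/0.948) / 0.02183 = 1.198 / 0.02183 = 54.88 h

54.9 h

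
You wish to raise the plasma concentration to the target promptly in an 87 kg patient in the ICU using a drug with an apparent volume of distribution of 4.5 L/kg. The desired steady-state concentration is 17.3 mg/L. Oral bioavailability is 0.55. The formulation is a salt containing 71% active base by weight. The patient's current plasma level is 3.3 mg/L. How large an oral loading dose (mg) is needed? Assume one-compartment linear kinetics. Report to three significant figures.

14000 mg

Total Vd = 4.5 × 87 = 391.5 L
The loading dose fills Vd to the target concentration.
Concentration deficit ΔC = 17.3 − 3.3 = 14.00 mg/L
LD = Vd × ΔC / F / S = 391.5 × 14.00 / 0.55 / 0.71 = 14040 mg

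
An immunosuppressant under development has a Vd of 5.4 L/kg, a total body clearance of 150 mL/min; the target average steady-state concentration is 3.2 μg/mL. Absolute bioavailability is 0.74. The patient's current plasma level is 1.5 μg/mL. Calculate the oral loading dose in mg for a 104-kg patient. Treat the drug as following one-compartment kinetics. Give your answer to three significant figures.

Vd(total) = 104 kg × 5.4 L/kg = 561.6 L
Loading dose depends on Vd (not clearance): it fills the distribution volume.
Concentration deficit ΔC = 3.2 − 1.5 = 1.700 mg/L
LD = Vd × ΔC / F = 561.6 × 1.700 / 0.74 = 1290 mg

1290 mg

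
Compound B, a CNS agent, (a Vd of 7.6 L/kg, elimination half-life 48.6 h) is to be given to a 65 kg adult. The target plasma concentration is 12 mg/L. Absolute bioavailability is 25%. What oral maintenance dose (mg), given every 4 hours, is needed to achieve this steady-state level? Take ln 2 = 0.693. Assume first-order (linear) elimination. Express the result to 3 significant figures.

Vd(total) = 65 kg × 7.6 L/kg = 494.0 L
k = 0.693/48.6 = 0.01426 h⁻¹, so CL = k·Vd = 0.01426 × 494.0 = 7.044 L/h
D = CL × Css × τ / F = 7.044 × 12 × 4 / 0.25 = 1352 mg

1350 mg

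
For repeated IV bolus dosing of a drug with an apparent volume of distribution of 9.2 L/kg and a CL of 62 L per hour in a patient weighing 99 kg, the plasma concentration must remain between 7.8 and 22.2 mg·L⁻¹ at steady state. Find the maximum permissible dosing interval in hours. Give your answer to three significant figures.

15.4 h

Vd(total) = 99 kg × 9.2 L/kg = 910.8 L
k = CL / Vd = 62.00 / 910.8 = 0.06807 h⁻¹
Between IV bolus doses, concentration decays as C = C₀·e^(−kτ), so C_peak/C_trough = e^(kτ).
τ_max = ln(C_peak/C_trough) / k = ln(22.2/7.8) / 0.06807 = 1.046 / 0.06807 = 15.37 h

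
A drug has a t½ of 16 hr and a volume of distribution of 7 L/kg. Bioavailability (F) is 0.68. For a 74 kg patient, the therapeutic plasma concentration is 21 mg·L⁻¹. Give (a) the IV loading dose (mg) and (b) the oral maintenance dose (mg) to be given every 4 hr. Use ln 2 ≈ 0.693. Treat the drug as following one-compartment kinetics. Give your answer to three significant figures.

Vd = 7 L/kg × 74 kg = 518.0 L
LD = Vd × C = 518.0 × 21 = 10880 mg
CL = 0.693 × Vd / t½ = 0.693 × 518.0 / 16 = 22.44 L/h
D = CL × Css × τ / F = 22.44 × 21 × 4 / 0.68 = 2772 mg

(a) 10900 mg; (b) 2770 mg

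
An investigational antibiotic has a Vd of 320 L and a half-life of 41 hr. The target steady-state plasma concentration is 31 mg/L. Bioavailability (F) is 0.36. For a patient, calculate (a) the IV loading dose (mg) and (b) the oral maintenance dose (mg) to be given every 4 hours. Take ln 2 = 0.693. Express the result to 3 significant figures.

(a) 9920 mg; (b) 1860 mg

LD = Vd × C = 320.0 × 31 = 9920 mg
CL = 0.693 × Vd / t½ = 0.693 × 320.0 / 41 = 5.409 L/h
D = CL × Css × τ / F = 5.409 × 31 × 4 / 0.36 = 1863 mg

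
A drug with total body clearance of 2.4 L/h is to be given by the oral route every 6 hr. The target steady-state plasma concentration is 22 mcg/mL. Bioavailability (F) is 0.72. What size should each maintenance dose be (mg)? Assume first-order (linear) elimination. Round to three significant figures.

440 mg

At steady state, dose per interval replaces the amount cleared in that interval: F·D/τ = CL·Css.
D = CL × Css × τ / F = 2.400 × 22 × 6 / 0.72 = 440.0 mg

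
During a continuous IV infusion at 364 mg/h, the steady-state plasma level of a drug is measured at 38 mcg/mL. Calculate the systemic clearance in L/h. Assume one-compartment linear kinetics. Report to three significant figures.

At steady state, infusion rate = CL × Css, so CL = rate / Css.
CL = 364 / 38 = 9.579 L/h

9.58 L/h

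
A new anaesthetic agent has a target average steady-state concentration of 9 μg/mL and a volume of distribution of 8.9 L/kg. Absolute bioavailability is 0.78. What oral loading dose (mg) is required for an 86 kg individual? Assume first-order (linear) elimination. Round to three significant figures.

8830 mg

Total Vd = 8.9 × 86 = 765.4 L
LD = Vd × C / F = 765.4 × 9.000 / 0.78 = 8832 mg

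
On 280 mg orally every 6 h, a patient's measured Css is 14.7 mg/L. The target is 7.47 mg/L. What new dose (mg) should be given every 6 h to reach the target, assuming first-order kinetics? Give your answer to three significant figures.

For first-order elimination, Css ∝ F·D/(CL·τ); F and CL are unchanged, so Css ∝ D/τ.
D₂ = D₁ × (Css,target / Css,current) = 280 × 7.47/14.7 = 142.3 mg

142 mg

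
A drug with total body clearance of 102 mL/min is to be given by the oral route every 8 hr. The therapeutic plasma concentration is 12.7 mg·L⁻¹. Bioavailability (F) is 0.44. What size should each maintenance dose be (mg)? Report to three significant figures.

1410 mg

CL = 102 mL/min × 60/1000 = 6.120 L/h
D = CL × Css × τ / F = 6.120 × 12.7 × 8 / 0.44 = 1413 mg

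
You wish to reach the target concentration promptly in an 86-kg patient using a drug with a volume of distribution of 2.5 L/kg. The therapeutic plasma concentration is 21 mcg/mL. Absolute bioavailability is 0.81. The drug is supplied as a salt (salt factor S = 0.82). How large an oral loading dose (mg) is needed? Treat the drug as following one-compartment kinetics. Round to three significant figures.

Vd(total) = 86 kg × 2.5 L/kg = 215.0 L
LD = Vd × C / F / S = 215.0 × 21.00 / 0.81 / 0.82 = 6798 mg

6800 mg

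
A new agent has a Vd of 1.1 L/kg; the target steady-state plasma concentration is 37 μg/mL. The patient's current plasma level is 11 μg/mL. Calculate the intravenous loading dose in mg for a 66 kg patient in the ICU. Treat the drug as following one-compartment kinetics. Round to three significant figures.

Total Vd = 1.1 × 66 = 72.60 L
The loading dose fills Vd to the target concentration.
Concentration deficit ΔC = 37 − 11 = 26.00 mg/L
LD = Vd × ΔC = 72.60 × 26.00 = 1888 mg

1890 mg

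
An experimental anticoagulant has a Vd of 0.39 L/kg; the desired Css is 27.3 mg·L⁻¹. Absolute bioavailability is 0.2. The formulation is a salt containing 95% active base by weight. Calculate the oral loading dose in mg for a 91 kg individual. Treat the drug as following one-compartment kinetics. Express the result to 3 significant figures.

Vd(total) = 91 kg × 0.39 L/kg = 35.49 L
The loading dose fills Vd to the target concentration.
LD = Vd × C / F / S = 35.49 × 27.30 / 0.2 / 0.95 = 5099 mg

5100 mg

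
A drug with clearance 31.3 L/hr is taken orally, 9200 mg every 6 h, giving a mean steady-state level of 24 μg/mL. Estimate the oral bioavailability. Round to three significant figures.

0.490

F·D/τ = CL·Css at steady state → F = CL·Css·τ / D.
F = 31.3 × 24 × 6 / 9200 = 0.490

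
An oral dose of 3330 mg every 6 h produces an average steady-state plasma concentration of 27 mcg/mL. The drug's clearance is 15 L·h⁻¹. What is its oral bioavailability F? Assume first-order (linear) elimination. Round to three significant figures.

0.730

F·D/τ = CL·Css at steady state → F = CL·Css·τ / D.
F = 15 × 27 × 6 / 3330 = 0.730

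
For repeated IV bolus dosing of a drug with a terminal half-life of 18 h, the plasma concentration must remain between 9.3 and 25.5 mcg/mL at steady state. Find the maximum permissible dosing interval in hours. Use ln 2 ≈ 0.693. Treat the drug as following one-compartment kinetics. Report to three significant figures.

k = 0.693 / t½ = 0.693 / 18 = 0.03850 h⁻¹
Between IV bolus doses, concentration decays as C = C₀·e^(−kτ), so C_peak/C_trough = e^(kτ).
τ_max = ln(C_peak/C_trough) / k = ln(25.5/9.3) / 0.03850 = 1.009 / 0.03850 = 26.21 h

26.2 h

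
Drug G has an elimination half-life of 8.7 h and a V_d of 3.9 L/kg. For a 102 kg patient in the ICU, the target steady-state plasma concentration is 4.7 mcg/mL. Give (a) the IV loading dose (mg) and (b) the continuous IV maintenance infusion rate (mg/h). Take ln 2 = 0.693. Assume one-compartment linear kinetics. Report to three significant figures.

Vd = 3.9 L/kg × 102 kg = 397.8 L
LD = Vd × C = 397.8 × 4.7 = 1870 mg
CL = 0.693 × Vd / t½ = 0.693 × 397.8 / 8.7 = 31.69 L/h
Infusion rate = CL × Css = 31.69 × 4.7 = 148.9 mg/h

(a) 1870 mg; (b) 149 mg/h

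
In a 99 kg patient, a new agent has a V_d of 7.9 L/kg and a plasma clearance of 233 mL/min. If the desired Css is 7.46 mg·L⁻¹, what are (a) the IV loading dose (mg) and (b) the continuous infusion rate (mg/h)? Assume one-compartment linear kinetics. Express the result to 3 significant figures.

Vd(total) = 99 kg × 7.9 L/kg = 782.1 L
LD = Vd · C_target = 782.1 × 7.46 = 5834 mg
CL = 233 mL/min × 60/1000 = 13.98 L/h
Maintenance infusion rate = CL × Css = 13.98 × 7.46 = 104.3 mg/h

(a) 5830 mg; (b) 104 mg/h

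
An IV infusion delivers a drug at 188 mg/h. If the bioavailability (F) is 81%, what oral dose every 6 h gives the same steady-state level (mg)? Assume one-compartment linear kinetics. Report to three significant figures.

1390 mg

To maintain the same Css, the systemic dosing rate must be unchanged: F·D/τ = infusion rate.
D = rate × τ / F = 188 × 6 / 0.81 = 1393 mg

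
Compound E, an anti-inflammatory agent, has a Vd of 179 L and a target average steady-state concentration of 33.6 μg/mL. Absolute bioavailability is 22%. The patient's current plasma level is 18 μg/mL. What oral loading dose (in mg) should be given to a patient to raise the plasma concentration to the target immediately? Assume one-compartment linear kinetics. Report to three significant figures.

Concentration deficit ΔC = 33.6 − 18 = 15.60 mg/L
LD = Vd × ΔC / F = 179.0 × 15.60 / 0.22 = 12690 mg

12700 mg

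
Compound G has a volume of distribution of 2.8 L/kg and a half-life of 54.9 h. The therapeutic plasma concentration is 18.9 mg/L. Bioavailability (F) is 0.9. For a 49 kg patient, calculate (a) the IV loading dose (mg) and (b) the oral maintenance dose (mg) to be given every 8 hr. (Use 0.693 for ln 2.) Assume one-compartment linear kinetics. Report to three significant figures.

Vd = 2.8 L/kg × 49 kg = 137.2 L
LD = Vd × C = 137.2 × 18.9 = 2593 mg
CL = 0.693 × Vd / t½ = 0.693 × 137.2 / 54.9 = 1.732 L/h
D = CL × Css × τ / F = 1.732 × 18.9 × 8 / 0.9 = 291.0 mg

(a) 2590 mg; (b) 291 mg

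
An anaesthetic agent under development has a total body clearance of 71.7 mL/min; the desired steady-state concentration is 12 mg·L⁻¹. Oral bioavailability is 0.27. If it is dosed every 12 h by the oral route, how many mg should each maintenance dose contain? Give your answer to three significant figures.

CL = 71.7 mL/min × 60/1000 = 4.302 L/h
D = CL × Css × τ / F = 4.302 × 12 × 12 / 0.27 = 2294 mg

2290 mg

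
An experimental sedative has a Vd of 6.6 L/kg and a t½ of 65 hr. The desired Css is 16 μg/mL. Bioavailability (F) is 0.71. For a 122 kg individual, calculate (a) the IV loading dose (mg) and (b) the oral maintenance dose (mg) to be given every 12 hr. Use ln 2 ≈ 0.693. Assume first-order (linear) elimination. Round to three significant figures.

(a) 12900 mg; (b) 2320 mg

Vd = 6.6 L/kg × 122 kg = 805.2 L
LD = Vd × C = 805.2 × 16 = 12880 mg
CL = 0.693 × Vd / t½ = 0.693 × 805.2 / 65 = 8.585 L/h
D = CL × Css × τ / F = 8.585 × 16 × 12 / 0.71 = 2322 mg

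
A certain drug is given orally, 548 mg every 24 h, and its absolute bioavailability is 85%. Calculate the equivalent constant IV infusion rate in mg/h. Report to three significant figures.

Equivalent systemic input: infusion rate = F·D/τ.
Rate = 0.85 × 548 / 24 = 19.41 mg/h

19.4 mg/h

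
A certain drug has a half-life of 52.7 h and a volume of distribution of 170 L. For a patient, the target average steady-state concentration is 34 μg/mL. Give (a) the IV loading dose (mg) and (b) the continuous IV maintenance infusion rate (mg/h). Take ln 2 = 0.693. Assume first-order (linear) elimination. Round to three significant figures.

LD = Vd × C = 170.0 × 34 = 5780 mg
CL = 0.693 × Vd / t½ = 0.693 × 170.0 / 52.7 = 2.235 L/h
Infusion rate = CL × Css = 2.235 × 34 = 75.99 mg/h

(a) 5780 mg; (b) 76.0 mg/h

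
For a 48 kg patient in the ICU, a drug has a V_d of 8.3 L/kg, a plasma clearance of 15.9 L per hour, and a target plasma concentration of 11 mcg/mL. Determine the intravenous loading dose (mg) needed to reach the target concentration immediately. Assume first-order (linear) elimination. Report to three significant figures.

Vd(total) = 48 kg × 8.3 L/kg = 398.4 L
LD = Vd × C = 398.4 × 11.00 = 4382 mg

4380 mg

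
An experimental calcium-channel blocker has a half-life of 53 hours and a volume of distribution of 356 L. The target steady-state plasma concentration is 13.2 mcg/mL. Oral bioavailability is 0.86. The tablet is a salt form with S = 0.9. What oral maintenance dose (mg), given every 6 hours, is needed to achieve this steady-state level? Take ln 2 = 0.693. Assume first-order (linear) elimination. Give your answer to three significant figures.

476 mg

CL = ln 2 · Vd / t½ = 0.693 × 356.0 / 53 = 4.655 L/h
D = CL × Css × τ / F / S = 4.655 × 13.2 × 6 / 0.86 / 0.9 = 476.3 mg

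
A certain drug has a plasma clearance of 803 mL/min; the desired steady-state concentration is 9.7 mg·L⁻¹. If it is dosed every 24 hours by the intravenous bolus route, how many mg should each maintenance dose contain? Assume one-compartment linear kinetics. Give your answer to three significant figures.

CL = 803 mL/min = 803 × 0.06 = 48.18 L/h
D = CL × Css × τ = 48.18 × 9.7 × 24 = 11220 mg

11200 mg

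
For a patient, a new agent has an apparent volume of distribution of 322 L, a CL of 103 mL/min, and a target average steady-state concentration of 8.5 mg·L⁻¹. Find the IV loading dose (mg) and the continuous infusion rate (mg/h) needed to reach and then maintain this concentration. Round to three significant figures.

Loading dose = Vd × C = 322.0 × 8.5 = 2737 mg
Convert clearance: 103 mL/min × 60 min/h ÷ 1000 mL/L = 6.180 L/h
Infusion rate = 6.180 L/h × 8.5 mg/L = 52.53 mg/h

(a) 2740 mg; (b) 52.5 mg/h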